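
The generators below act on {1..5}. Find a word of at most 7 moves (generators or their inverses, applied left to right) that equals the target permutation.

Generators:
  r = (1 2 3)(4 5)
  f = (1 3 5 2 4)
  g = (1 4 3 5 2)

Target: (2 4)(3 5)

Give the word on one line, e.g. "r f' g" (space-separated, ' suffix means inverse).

r f' r' f' g

  after r: (1 2 3)(4 5)
  after f': (1 5 2)(3 4)
  after r': (1 4 2 3 5)
  after f': (1 2)(4 5)
  after g: (2 4)(3 5)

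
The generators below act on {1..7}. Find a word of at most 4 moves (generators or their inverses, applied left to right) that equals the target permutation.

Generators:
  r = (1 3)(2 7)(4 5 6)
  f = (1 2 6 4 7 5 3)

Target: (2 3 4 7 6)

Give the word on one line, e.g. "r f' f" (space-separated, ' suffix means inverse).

  after r: (1 3)(2 7)(4 5 6)
  after r: (4 6 5)
  after f': (1 3 5 6 7 4 2)
  after r': (2 3 4 7 6)

r r f' r'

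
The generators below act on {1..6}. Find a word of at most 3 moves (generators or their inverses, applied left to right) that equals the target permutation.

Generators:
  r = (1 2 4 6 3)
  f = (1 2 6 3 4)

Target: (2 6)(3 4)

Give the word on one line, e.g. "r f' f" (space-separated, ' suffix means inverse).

f' f' r

  after f': (1 4 3 6 2)
  after f': (1 3 2 4 6)
  after r: (2 6)(3 4)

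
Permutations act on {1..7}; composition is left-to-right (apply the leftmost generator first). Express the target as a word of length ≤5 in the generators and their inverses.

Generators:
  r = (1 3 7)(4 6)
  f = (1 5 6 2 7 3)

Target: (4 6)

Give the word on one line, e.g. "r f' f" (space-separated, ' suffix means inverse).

  after r: (1 3 7)(4 6)
  after r: (1 7 3)
  after r: (4 6)

r r r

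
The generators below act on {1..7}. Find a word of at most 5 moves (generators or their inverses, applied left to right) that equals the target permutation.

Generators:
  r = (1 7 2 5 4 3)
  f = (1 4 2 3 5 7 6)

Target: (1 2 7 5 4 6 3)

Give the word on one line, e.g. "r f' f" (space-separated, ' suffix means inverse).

  after r': (1 3 4 5 2 7)
  after f: (1 5 3 2 6)(4 7)
  after f: (1 7 2)(4 6)
  after r: (1 2 7 5 4 6 3)

r' f f r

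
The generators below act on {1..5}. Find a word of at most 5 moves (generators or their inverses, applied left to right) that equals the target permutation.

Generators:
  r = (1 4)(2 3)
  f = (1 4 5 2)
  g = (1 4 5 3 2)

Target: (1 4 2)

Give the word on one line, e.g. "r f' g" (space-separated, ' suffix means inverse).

f r f g' r

  after f: (1 4 5 2)
  after r: (2 4 5 3)
  after f: (1 4 2 5 3)
  after g': (2 4 3)
  after r: (1 4 2)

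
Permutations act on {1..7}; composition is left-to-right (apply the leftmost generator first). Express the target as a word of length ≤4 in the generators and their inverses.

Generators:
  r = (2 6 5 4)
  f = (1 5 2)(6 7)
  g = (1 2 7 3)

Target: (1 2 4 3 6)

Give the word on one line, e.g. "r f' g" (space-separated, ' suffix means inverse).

  after r': (2 4 5 6)
  after f': (1 2 4)(5 7 6)
  after g': (2 4 3 7 6 5)
  after f': (1 2 4 3 6)

r' f' g' f'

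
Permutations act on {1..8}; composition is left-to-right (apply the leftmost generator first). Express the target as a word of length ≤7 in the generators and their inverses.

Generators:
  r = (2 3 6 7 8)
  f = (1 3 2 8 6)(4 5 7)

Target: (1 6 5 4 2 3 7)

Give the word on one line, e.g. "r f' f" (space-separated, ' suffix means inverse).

r f f r r

  after r: (2 3 6 7 8)
  after f: (1 3)(4 5 7 6)
  after f: (1 2 8 6 5 4 7)
  after r: (1 3 6 5 4 8 7)
  after r: (1 6 5 4 2 3 7)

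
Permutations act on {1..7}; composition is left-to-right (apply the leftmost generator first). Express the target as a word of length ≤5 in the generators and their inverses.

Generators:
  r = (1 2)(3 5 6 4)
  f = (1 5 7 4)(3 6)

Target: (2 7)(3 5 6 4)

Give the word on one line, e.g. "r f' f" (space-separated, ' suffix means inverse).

f f r' f' f'

  after f: (1 5 7 4)(3 6)
  after f: (1 7)(4 5)
  after r': (1 7 2)(3 4)(5 6)
  after f': (1 5 3 7 2 4 6)
  after f': (2 7)(3 5 6 4)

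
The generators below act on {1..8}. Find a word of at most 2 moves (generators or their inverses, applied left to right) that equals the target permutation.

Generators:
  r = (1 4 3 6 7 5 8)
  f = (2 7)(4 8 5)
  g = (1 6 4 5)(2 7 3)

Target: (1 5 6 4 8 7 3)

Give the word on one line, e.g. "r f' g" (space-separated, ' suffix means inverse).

  after r': (1 8 5 7 6 3 4)
  after r': (1 5 6 4 8 7 3)

r' r'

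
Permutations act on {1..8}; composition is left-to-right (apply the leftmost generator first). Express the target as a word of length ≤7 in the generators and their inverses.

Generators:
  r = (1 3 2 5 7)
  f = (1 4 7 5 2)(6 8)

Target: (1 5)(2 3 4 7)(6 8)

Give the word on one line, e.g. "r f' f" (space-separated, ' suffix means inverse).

r r r r f

  after r: (1 3 2 5 7)
  after r: (1 2 7 3 5)
  after r: (1 5 3 7 2)
  after r: (1 7 5 2 3)
  after f: (1 5)(2 3 4 7)(6 8)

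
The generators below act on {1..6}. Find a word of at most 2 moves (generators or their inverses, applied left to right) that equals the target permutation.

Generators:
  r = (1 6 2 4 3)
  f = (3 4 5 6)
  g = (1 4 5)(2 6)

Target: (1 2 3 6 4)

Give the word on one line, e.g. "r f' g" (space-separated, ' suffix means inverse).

r r

  after r: (1 6 2 4 3)
  after r: (1 2 3 6 4)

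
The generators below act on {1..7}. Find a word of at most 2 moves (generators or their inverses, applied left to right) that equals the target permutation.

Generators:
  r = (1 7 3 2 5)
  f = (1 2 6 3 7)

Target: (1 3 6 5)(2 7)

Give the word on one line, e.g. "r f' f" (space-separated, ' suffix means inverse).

  after f': (1 7 3 6 2)
  after r: (1 3 6 5)(2 7)

f' r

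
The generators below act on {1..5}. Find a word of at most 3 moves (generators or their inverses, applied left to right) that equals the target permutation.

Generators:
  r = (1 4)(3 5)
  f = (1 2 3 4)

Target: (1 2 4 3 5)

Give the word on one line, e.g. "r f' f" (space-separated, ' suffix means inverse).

r f f

  after r: (1 4)(3 5)
  after f: (2 3 5 4)
  after f: (1 2 4 3 5)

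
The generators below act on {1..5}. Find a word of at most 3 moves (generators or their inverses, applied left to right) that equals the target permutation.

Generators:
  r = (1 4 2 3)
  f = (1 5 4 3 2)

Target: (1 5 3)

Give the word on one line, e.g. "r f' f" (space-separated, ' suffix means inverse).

f r' r'

  after f: (1 5 4 3 2)
  after r': (1 5)(2 3 4)
  after r': (1 5 3)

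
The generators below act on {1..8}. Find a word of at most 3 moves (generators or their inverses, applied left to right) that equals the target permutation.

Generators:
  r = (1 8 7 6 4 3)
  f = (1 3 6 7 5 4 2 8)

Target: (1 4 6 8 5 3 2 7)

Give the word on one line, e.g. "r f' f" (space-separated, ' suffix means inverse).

f' f' f'

  after f': (1 8 2 4 5 7 6 3)
  after f': (1 2 5 6)(3 8 4 7)
  after f': (1 4 6 8 5 3 2 7)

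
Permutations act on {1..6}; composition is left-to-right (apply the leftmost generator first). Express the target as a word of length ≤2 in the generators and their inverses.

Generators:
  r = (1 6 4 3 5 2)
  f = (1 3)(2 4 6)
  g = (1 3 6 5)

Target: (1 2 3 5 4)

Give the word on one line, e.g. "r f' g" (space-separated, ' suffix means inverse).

r f

  after r: (1 6 4 3 5 2)
  after f: (1 2 3 5 4)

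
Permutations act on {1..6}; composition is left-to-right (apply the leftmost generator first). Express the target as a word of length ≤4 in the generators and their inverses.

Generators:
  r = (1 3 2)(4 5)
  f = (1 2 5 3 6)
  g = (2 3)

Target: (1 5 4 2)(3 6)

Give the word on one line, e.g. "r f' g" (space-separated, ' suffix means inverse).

g' r f'

  after g': (2 3)
  after r: (1 3)(4 5)
  after f': (1 5 4 2)(3 6)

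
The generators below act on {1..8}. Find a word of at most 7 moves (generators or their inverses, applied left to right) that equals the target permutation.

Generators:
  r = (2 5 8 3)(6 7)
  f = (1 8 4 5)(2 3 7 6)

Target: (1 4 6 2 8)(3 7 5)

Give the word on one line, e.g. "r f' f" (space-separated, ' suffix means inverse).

r f' r f r

  after r: (2 5 8 3)(6 7)
  after f': (1 5)(2 4 8)(3 6)
  after r: (1 8 5)(2 4 3 7 6)
  after f: (1 4 7 2 5 8)(3 6)
  after r: (1 4 6 2 8)(3 7 5)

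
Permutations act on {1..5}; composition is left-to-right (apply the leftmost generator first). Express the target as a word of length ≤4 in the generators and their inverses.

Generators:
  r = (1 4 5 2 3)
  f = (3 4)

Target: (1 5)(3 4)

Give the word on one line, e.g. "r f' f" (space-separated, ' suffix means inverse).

r' f' r f'

  after r': (1 3 2 5 4)
  after f': (1 4)(2 5 3)
  after r: (1 5)
  after f': (1 5)(3 4)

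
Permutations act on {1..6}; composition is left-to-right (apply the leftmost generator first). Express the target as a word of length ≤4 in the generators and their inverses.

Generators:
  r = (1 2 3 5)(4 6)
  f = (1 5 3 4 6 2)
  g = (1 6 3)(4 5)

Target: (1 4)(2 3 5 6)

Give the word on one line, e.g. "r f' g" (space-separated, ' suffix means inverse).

f g'

  after f: (1 5 3 4 6 2)
  after g': (1 4)(2 3 5 6)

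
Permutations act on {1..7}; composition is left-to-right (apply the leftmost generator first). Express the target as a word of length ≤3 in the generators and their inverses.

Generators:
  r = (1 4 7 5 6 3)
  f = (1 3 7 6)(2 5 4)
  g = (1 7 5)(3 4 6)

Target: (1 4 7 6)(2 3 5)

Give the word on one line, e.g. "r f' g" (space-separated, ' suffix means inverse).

  after f': (1 6 7 3)(2 4 5)
  after g': (1 4 7 6)(2 3 5)

f' g'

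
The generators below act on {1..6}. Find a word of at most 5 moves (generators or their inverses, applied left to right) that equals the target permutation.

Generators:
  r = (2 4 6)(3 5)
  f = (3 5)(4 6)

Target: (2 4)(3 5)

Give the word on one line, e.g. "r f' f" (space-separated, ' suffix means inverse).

r r f'

  after r: (2 4 6)(3 5)
  after r: (2 6 4)
  after f': (2 4)(3 5)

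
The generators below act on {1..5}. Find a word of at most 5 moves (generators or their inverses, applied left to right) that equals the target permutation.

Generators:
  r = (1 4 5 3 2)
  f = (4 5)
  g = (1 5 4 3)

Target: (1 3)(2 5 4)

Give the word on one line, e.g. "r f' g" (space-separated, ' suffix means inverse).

  after f: (4 5)
  after r: (1 4 3 2)
  after f': (1 5 4 3 2)
  after r: (1 3)(2 4)
  after f': (1 3)(2 5 4)

f r f' r f'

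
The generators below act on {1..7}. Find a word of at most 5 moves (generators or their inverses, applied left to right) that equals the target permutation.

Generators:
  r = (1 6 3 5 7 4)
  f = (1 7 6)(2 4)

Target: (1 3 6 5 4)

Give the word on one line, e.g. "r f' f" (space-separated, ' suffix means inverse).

  after r: (1 6 3 5 7 4)
  after r: (1 3 7)(4 6 5)
  after f': (1 3)(2 4 7 6 5)
  after f': (1 3 6 5 4)

r r f' f'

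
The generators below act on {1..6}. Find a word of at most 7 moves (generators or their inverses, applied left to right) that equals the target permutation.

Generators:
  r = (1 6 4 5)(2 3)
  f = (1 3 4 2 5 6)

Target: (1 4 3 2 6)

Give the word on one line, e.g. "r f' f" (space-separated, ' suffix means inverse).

  after f': (1 6 5 2 4 3)
  after f': (1 5 4)(2 3 6)
  after f': (1 2)(3 5)(4 6)
  after r': (1 3 4)(2 5)
  after f: (1 4 3 2 6)

f' f' f' r' f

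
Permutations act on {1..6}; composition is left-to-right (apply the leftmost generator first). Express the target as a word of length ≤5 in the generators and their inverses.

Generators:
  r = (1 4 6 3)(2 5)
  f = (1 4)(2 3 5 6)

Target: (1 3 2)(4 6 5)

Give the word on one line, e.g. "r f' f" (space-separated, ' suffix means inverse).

f f f r r

  after f: (1 4)(2 3 5 6)
  after f: (2 5)(3 6)
  after f: (1 4)(2 6 5 3)
  after r: (1 6 2 3 5)
  after r: (1 3 2)(4 6 5)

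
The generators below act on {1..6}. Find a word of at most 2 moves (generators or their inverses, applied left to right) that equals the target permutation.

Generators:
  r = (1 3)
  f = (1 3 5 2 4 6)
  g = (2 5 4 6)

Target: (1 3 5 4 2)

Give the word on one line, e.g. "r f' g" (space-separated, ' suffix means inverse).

g' f

  after g': (2 6 4 5)
  after f: (1 3 5 4 2)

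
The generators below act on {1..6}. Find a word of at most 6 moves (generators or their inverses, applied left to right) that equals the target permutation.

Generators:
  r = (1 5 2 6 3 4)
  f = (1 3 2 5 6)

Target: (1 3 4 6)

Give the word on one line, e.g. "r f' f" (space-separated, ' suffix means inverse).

r' f' r f' r

  after r': (1 4 3 6 2 5)
  after f': (1 4)(3 5 6)
  after r: (2 6 4 5 3)
  after f': (1 6 4 2 5)
  after r: (1 3 4 6)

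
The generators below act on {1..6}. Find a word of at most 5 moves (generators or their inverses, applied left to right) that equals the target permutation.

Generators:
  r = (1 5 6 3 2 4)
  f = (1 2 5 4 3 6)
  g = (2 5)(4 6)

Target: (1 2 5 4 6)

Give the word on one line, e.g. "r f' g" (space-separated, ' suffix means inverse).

  after g': (2 5)(4 6)
  after f': (1 6 5)(3 4)
  after g': (1 4 3 6 2 5)
  after f': (1 5 6)
  after g: (1 2 5 4 6)

g' f' g' f' g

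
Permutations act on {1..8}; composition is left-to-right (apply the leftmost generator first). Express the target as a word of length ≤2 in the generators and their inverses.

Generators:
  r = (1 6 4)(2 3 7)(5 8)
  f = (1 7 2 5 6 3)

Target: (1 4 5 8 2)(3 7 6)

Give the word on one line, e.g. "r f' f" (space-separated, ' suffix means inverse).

  after r': (1 4 6)(2 7 3)(5 8)
  after f': (1 4 5 8 2)(3 7 6)

r' f'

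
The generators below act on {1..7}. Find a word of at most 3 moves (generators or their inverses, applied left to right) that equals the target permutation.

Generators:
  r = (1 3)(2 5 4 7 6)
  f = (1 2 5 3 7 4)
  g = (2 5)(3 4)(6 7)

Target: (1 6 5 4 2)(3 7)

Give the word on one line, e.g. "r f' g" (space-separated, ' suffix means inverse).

  after f': (1 4 7 3 5 2)
  after r: (1 7)(2 3 4 6)
  after r: (1 6 5 4 2)(3 7)

f' r r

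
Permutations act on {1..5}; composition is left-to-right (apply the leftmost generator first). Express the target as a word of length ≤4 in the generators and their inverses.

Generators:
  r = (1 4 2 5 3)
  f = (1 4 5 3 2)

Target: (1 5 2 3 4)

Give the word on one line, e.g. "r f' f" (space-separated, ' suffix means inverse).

r f

  after r: (1 4 2 5 3)
  after f: (1 5 2 3 4)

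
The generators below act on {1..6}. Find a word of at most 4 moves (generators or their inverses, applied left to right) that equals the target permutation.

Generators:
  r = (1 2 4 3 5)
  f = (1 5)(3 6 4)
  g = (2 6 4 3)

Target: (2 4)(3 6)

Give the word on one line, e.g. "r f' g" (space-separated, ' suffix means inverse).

  after g: (2 6 4 3)
  after g: (2 4)(3 6)

g g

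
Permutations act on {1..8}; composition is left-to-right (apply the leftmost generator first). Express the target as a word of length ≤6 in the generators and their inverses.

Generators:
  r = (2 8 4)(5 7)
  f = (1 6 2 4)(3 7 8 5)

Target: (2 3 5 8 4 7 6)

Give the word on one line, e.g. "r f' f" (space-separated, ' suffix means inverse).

  after r': (2 4 8)(5 7)
  after f': (1 4 7 8 6)(3 5)
  after r: (1 2 8 6)(3 7 4 5)
  after f': (1 6 4 8)(2 7)
  after f': (2 3 5 8 4 7 6)

r' f' r f' f'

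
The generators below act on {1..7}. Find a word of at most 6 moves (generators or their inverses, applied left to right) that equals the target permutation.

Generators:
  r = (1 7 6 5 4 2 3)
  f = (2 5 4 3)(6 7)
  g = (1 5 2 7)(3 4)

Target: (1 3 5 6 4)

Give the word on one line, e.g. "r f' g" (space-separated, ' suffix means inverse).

  after r: (1 7 6 5 4 2 3)
  after g': (1 2 4 5 3 7 6)
  after f: (1 5 2 3 6)
  after g: (1 2 4 3 6 5 7)
  after r: (1 3 5 6 4)

r g' f g r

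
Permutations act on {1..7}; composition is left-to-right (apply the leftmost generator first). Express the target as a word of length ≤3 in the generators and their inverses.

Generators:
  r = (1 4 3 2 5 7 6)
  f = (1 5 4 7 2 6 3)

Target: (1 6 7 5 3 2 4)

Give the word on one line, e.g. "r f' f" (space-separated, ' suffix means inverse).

  after f': (1 3 6 2 7 4 5)
  after f': (1 6 7 5 3 2 4)

f' f'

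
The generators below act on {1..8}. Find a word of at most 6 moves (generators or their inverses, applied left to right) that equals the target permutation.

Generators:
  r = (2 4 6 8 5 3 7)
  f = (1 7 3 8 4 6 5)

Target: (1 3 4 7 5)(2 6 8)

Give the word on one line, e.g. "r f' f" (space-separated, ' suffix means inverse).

  after r: (2 4 6 8 5 3 7)
  after r: (2 6 5 7 4 8 3)
  after f': (1 5)(2 4 3)(7 8)
  after r: (1 3 4 7 5)(2 6 8)

r r f' r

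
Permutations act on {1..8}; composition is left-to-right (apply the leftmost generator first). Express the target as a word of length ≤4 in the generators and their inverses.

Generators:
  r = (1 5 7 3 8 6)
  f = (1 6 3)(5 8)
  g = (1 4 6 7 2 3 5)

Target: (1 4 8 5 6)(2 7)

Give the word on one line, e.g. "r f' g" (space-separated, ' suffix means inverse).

g r f' r

  after g: (1 4 6 7 2 3 5)
  after r: (1 4)(2 8 6 3 7)
  after f': (1 4 3 7 2 5 8)
  after r: (1 4 8 5 6)(2 7)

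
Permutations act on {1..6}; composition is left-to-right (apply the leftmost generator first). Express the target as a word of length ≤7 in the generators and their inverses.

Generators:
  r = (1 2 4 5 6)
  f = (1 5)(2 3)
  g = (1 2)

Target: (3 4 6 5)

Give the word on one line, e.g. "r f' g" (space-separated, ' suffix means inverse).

g r' r' f' r

  after g: (1 2)
  after r': (2 6 5 4)
  after r': (1 6 4)(2 5)
  after f': (1 6 4 5 3 2)
  after r: (3 4 6 5)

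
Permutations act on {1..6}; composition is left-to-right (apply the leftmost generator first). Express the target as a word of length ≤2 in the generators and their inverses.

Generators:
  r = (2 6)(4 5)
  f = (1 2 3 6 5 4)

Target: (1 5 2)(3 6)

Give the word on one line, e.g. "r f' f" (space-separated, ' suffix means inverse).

f' r'

  after f': (1 4 5 6 3 2)
  after r': (1 5 2)(3 6)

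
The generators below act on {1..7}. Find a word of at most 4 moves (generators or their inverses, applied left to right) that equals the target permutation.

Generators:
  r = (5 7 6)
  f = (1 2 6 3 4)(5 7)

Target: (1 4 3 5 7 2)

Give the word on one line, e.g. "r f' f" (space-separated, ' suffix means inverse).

  after r: (5 7 6)
  after f': (1 4 3 6 7 2)
  after r: (1 4 3 5 7 2)

r f' r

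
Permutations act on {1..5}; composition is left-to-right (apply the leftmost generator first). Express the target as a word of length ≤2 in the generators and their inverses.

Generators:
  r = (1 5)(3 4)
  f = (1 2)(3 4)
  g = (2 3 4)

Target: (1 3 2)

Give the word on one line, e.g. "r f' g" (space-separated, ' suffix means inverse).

f' g

  after f': (1 2)(3 4)
  after g: (1 3 2)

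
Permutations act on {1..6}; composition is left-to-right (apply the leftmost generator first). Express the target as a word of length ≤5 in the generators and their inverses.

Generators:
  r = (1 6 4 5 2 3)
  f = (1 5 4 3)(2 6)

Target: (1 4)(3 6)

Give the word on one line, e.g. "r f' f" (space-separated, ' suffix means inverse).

  after r: (1 6 4 5 2 3)
  after f: (1 2)(3 5 6)
  after r: (1 3 2 6)(4 5)
  after f': (1 4)(3 6)

r f r f'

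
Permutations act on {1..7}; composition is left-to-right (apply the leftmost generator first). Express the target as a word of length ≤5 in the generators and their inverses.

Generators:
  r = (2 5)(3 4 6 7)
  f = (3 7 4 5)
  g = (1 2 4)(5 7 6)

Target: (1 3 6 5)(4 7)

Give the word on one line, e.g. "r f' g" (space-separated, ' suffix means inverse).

g g r' g

  after g: (1 2 4)(5 7 6)
  after g: (1 4 2)(5 6 7)
  after r': (1 3 7 2)(4 5)
  after g: (1 3 6 5)(4 7)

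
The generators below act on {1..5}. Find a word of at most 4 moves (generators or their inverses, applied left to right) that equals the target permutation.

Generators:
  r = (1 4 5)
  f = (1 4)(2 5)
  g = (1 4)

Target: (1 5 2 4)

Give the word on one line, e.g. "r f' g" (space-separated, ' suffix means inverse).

f' g' r'

  after f': (1 4)(2 5)
  after g': (2 5)
  after r': (1 5 2 4)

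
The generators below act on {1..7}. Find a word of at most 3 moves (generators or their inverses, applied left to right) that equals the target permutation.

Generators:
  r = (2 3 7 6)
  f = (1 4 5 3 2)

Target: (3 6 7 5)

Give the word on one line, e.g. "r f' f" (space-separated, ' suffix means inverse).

  after f: (1 4 5 3 2)
  after r': (1 4 5 2)(3 6 7)
  after f': (3 6 7 5)

f r' f'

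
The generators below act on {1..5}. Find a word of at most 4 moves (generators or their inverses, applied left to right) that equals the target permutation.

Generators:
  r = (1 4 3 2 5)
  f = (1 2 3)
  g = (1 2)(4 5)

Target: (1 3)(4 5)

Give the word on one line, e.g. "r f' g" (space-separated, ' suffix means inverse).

  after f': (1 3 2)
  after g': (1 3)(4 5)

f' g'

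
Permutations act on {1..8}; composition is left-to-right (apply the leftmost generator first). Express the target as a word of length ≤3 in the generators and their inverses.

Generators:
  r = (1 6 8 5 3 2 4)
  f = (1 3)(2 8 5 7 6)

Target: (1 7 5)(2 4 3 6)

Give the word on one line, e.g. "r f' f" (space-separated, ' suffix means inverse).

  after r: (1 6 8 5 3 2 4)
  after f': (1 7 5)(2 4 3 6)

r f'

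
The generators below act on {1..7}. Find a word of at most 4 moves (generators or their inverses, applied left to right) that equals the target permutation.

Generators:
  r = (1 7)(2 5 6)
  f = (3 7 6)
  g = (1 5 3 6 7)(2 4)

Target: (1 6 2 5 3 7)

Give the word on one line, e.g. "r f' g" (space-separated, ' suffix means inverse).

r f

  after r: (1 7)(2 5 6)
  after f: (1 6 2 5 3 7)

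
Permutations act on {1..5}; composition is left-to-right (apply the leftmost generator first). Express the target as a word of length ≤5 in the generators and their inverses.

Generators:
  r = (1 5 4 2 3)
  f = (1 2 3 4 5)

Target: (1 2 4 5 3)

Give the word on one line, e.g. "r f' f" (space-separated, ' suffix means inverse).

r' f r

  after r': (1 3 2 4 5)
  after f: (1 4)(2 5)
  after r: (1 2 4 5 3)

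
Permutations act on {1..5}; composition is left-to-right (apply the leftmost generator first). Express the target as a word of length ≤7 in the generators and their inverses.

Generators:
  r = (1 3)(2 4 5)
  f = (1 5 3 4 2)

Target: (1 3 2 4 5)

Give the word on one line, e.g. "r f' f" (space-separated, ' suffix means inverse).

f' f' r' f r'

  after f': (1 2 4 3 5)
  after f': (1 4 5 2 3)
  after r': (1 2)
  after f: (2 5 3 4)
  after r': (1 3 2 4 5)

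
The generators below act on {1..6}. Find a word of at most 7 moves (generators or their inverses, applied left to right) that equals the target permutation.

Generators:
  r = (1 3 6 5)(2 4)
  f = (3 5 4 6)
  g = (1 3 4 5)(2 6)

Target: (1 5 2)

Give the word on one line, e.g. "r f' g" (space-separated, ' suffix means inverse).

f r' g' g' f

  after f: (3 5 4 6)
  after r': (1 5 2 4 3 6)
  after g': (1 4)(2 3)(5 6)
  after g': (1 3 6 4 5 2)
  after f: (1 5 2)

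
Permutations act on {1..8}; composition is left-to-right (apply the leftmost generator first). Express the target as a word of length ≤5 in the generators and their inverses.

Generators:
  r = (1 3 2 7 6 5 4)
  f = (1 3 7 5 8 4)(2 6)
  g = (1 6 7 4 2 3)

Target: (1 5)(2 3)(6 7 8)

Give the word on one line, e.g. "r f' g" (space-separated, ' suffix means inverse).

  after g': (1 3 2 4 7 6)
  after r: (1 2)(3 7 5 4 6)
  after f: (1 6 7 8 4 2 3 5)
  after r: (1 5 3 4 7 8)
  after g: (1 5)(2 3)(6 7 8)

g' r f r g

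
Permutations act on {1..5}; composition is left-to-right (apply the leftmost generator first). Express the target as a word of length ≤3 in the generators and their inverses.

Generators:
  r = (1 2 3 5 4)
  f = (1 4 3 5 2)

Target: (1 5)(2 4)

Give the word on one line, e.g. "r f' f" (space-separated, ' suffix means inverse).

r f'

  after r: (1 2 3 5 4)
  after f': (1 5)(2 4)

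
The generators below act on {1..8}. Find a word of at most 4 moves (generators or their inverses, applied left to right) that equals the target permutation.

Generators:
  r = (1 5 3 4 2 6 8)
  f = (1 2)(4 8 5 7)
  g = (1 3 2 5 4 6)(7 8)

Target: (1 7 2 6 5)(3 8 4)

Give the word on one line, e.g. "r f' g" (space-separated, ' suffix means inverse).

  after f': (1 2)(4 7 5 8)
  after f': (4 5)(7 8)
  after r: (1 5 2 6 8 7)(3 4)
  after f: (1 7 2 6 5)(3 8 4)

f' f' r f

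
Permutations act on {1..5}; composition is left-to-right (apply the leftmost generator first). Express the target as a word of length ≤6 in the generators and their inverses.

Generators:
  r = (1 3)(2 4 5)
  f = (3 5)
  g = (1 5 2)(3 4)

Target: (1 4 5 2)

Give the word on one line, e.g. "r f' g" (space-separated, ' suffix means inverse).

  after r': (1 3)(2 5 4)
  after r': (2 4 5)
  after f': (2 4 3 5)
  after g': (1 2 3)
  after r: (1 4 5 2)

r' r' f' g' r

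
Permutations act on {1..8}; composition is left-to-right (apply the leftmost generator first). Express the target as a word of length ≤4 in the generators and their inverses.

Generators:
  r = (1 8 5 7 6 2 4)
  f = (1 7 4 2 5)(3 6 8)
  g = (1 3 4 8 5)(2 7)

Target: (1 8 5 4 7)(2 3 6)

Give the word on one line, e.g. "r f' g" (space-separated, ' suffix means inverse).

g' f g' r'

  after g': (1 5 8 4 3)(2 7)
  after f: (2 4 6 8)(3 7 5)
  after g': (1 5)(2 3)(4 6)(7 8)
  after r': (1 8 5 4 7)(2 3 6)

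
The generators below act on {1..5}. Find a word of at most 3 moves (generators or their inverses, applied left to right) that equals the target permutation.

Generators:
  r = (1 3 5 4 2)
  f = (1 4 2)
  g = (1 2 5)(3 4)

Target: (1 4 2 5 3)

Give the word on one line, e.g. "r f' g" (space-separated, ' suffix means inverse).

f' r'

  after f': (1 2 4)
  after r': (1 4 2 5 3)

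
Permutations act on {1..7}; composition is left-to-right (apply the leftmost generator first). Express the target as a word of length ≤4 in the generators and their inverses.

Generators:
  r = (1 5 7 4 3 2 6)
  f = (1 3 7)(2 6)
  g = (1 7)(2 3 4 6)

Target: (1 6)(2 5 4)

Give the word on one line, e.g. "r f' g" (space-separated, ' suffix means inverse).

  after r': (1 6 2 3 4 7 5)
  after f': (1 2)(3 4)(5 7)
  after r: (1 6)(2 5 4)

r' f' r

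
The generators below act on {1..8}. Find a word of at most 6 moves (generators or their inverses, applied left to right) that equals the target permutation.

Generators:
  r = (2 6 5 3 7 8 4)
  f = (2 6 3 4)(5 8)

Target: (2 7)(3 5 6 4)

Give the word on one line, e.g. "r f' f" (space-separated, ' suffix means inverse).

  after f: (2 6 3 4)(5 8)
  after r: (2 5 4 6 7 8 3)
  after r: (2 3 6 8 7 4 5)
  after r: (2 7)(3 5 6 4)

f r r r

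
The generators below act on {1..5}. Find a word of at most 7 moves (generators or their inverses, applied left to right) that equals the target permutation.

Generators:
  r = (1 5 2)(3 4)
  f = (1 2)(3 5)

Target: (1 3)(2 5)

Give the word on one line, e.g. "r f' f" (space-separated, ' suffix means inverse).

  after r': (1 2 5)(3 4)
  after r': (1 5 2)
  after f: (1 3 5)
  after r: (1 4 3 2)
  after r: (1 3)(2 5)

r' r' f r r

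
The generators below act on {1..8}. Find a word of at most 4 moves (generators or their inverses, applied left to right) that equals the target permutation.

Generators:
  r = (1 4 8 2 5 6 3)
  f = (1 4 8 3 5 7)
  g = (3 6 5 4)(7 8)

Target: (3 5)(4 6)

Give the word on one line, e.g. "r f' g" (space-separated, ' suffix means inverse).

g' g'

  after g': (3 4 5 6)(7 8)
  after g': (3 5)(4 6)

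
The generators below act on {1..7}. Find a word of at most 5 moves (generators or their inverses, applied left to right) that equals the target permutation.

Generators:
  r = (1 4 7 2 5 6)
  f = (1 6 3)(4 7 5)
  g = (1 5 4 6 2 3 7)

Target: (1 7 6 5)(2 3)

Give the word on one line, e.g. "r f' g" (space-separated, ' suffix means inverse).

f f g

  after f: (1 6 3)(4 7 5)
  after f: (1 3 6)(4 5 7)
  after g: (1 7 6 5)(2 3)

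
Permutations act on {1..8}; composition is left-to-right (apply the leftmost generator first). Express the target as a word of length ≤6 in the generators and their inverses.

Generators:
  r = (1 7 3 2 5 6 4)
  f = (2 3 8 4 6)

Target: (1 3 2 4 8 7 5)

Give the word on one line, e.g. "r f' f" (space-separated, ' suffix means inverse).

  after f: (2 3 8 4 6)
  after r: (1 7 3 8)(5 6)
  after f': (1 7 2 6 5 4 8)
  after r: (1 3 2 4 8 7 5)

f r f' r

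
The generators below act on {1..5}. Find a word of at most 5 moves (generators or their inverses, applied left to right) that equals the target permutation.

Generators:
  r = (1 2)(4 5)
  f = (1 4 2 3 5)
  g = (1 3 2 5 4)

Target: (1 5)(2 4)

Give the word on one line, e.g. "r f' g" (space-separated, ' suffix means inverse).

  after r: (1 2)(4 5)
  after f: (1 3 5 2 4)
  after f: (1 5 3)
  after g: (1 4)(2 5)
  after r: (1 5)(2 4)

r f f g r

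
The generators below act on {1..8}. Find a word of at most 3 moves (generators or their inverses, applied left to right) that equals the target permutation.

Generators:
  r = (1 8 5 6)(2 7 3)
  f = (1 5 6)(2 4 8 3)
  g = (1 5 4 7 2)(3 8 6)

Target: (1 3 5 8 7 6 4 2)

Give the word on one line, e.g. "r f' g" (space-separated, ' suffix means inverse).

r g g

  after r: (1 8 5 6)(2 7 3)
  after g: (1 6 5 3)(4 7 8)
  after g: (1 3 5 8 7 6 4 2)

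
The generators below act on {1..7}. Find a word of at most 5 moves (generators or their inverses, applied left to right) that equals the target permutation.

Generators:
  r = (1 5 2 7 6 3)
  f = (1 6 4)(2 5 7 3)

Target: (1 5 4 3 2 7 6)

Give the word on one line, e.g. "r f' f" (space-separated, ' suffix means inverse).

f r f' f'

  after f: (1 6 4)(2 5 7 3)
  after r: (1 3 7)(4 5 6)
  after f': (1 7 4 2 3 5)
  after f': (1 5 4 3 2 7 6)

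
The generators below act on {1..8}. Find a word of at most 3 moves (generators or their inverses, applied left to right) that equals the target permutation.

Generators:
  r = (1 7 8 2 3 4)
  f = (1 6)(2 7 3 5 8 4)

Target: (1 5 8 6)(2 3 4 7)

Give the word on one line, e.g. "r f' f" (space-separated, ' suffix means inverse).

r' r' f

  after r': (1 4 3 2 8 7)
  after r': (1 3 8)(2 7 4)
  after f: (1 5 8 6)(2 3 4 7)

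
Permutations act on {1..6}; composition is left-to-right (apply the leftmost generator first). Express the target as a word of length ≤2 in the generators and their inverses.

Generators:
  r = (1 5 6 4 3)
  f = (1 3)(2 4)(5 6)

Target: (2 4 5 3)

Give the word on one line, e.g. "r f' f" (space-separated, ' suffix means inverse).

  after r': (1 3 4 6 5)
  after f: (2 4 5 3)

r' f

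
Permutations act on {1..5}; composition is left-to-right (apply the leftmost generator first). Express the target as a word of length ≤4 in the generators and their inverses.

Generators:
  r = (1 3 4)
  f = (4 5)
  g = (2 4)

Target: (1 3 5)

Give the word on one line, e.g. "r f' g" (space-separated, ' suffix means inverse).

f' r f

  after f': (4 5)
  after r: (1 3 4 5)
  after f: (1 3 5)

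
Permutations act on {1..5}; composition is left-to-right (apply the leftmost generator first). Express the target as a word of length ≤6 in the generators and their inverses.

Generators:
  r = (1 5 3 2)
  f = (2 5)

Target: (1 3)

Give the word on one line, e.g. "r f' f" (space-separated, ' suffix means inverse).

  after f: (2 5)
  after r': (1 2)(3 5)
  after r': (1 3)
  after f: (1 3)(2 5)
  after f: (1 3)

f r' r' f f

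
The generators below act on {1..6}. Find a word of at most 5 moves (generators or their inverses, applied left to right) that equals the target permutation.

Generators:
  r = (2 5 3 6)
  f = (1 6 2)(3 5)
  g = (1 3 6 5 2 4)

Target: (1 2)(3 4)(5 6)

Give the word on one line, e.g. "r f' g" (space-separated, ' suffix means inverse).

r' f g' g' f'

  after r': (2 6 3 5)
  after f: (1 6 5)
  after g': (1 3)(2 5 4)
  after g': (2 6 3 4 5)
  after f': (1 2)(3 4)(5 6)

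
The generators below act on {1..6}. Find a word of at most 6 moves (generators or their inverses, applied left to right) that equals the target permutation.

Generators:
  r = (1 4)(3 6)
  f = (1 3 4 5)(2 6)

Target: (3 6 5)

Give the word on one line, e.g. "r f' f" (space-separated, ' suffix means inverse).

  after r: (1 4)(3 6)
  after f: (1 5)(2 6 4 3)
  after r': (1 5 4 6)(2 3)
  after r': (1 5)(2 6 4 3)
  after f: (3 6 5)

r f r' r' f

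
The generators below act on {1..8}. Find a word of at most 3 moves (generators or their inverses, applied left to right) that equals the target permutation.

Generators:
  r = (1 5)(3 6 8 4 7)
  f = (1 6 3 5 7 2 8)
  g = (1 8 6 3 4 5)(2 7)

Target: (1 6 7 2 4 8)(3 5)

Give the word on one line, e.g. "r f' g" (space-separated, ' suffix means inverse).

  after g': (1 5 4 3 6 8)(2 7)
  after f': (1 3)(2 5 4 6)
  after g': (1 6 7 2 4 8)(3 5)

g' f' g'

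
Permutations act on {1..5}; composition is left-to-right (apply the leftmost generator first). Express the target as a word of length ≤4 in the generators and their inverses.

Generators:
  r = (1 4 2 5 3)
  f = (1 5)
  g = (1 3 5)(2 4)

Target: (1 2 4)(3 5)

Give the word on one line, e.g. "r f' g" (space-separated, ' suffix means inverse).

g' f' g' r'

  after g': (1 5 3)(2 4)
  after f': (2 4)(3 5)
  after g': (1 5)
  after r': (1 2 4)(3 5)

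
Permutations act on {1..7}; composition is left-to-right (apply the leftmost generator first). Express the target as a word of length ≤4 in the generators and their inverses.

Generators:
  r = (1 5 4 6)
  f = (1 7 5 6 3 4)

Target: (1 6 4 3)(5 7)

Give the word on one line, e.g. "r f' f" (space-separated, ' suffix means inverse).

  after f': (1 4 3 6 5 7)
  after r: (1 6 4 3)(5 7)

f' r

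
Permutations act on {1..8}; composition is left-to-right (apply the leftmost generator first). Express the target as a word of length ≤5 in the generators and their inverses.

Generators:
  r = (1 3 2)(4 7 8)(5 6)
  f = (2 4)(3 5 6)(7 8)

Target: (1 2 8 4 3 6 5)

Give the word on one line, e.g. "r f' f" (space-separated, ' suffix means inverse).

  after f': (2 4)(3 6 5)(7 8)
  after r: (1 3 5 2 7 4)
  after r: (1 2 8 4 3 6 5)

f' r r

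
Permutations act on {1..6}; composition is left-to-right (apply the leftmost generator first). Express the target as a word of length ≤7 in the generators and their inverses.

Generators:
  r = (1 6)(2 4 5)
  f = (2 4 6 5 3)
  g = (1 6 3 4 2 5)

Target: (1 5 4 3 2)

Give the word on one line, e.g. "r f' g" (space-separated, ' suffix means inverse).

  after f': (2 3 5 6 4)
  after g': (1 5)(2 6 3)
  after g': (1 2)(3 4)
  after r: (1 4 3 5 2 6)
  after r: (1 5 4 3 2)

f' g' g' r r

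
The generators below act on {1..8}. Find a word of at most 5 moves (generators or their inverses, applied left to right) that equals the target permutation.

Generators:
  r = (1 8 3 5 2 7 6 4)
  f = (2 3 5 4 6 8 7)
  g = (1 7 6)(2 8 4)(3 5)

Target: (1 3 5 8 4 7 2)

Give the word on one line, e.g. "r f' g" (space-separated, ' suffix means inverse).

r' f r f' f'

  after r': (1 4 6 7 2 5 3 8)
  after f: (1 6 2 4 8)(3 7)
  after r: (1 4 3 6 7 5 2)
  after f': (1 5 7 3 4 2)(6 8)
  after f': (1 3 5 8 4 7 2)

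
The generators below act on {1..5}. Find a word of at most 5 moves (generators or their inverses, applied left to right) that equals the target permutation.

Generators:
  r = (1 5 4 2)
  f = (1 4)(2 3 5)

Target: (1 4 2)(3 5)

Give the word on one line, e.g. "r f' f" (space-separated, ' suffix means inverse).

r' f r' f' r'

  after r': (1 2 4 5)
  after f: (1 3 5 4 2)
  after r': (1 3)
  after f': (1 2 5 3 4)
  after r': (1 4 2)(3 5)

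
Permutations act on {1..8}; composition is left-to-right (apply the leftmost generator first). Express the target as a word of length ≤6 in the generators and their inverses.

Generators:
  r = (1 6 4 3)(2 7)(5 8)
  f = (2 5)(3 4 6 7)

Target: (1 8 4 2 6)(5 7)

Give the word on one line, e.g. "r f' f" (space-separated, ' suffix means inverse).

r f r f' r

  after r: (1 6 4 3)(2 7)(5 8)
  after f: (1 7 5 8 2 3)
  after r: (1 2)(3 6 4)(7 8)
  after f': (1 5 2)(3 4 7 8 6)
  after r: (1 8 4 2 6)(5 7)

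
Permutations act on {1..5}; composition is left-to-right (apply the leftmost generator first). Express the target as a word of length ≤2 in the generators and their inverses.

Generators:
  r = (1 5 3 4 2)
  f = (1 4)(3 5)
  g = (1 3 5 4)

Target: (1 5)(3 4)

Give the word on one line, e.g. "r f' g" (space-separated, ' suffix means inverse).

  after g': (1 4 5 3)
  after g': (1 5)(3 4)

g' g'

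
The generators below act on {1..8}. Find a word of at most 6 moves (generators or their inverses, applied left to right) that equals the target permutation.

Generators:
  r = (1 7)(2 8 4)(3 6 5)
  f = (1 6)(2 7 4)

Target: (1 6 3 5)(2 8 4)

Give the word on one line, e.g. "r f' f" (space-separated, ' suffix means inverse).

  after f: (1 6)(2 7 4)
  after f: (2 4 7)
  after r: (1 7 8 4)(3 6 5)
  after r: (2 8)(3 5 6)(4 7)
  after f': (1 6 3 5)(2 8 4)

f f r r f'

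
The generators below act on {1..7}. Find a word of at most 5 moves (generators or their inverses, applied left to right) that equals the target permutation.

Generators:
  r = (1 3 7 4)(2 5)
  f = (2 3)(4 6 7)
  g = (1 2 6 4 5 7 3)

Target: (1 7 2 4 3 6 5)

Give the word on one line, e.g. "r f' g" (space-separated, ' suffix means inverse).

r f' g f

  after r: (1 3 7 4)(2 5)
  after f': (1 2 5 3 6 4)
  after g: (1 6 5)(2 7 3 4)
  after f: (1 7 2 4 3 6 5)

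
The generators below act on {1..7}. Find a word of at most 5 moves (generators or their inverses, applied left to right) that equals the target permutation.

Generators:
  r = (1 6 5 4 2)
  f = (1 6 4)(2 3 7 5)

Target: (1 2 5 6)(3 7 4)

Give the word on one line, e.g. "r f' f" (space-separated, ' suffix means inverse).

r f r

  after r: (1 6 5 4 2)
  after f: (1 4 3 7 5)(2 6)
  after r: (1 2 5 6)(3 7 4)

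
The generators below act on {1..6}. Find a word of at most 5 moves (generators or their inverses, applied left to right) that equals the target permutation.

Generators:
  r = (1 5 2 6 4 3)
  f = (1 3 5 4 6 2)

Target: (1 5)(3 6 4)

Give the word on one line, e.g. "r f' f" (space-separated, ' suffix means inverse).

f r r

  after f: (1 3 5 4 6 2)
  after r: (2 5 3)
  after r: (1 5)(3 6 4)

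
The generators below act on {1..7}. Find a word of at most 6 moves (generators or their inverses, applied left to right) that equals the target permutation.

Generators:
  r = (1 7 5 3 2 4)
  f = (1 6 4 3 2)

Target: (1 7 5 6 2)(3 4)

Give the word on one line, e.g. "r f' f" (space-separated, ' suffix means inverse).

  after r: (1 7 5 3 2 4)
  after f: (1 7 5 2 3)(4 6)
  after f: (1 7 5)(3 6)
  after f: (1 7 5 6 2)(3 4)

r f f f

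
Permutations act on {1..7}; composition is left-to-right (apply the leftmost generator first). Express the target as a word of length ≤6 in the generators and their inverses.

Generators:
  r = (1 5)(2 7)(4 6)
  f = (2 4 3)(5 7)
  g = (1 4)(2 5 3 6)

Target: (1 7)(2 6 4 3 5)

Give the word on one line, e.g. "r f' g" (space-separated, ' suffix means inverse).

f r' f f f

  after f: (2 4 3)(5 7)
  after r': (1 5 2 6 4 3 7)
  after f: (1 7)(2 6 3 5 4)
  after f: (1 5 3 7)(2 6)
  after f: (1 7)(2 6 4 3 5)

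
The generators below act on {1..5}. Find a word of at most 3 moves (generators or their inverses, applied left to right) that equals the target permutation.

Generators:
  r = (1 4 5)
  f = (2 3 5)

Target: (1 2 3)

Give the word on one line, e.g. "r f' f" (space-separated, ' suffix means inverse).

r' f r

  after r': (1 5 4)
  after f: (1 2 3 5 4)
  after r: (1 2 3)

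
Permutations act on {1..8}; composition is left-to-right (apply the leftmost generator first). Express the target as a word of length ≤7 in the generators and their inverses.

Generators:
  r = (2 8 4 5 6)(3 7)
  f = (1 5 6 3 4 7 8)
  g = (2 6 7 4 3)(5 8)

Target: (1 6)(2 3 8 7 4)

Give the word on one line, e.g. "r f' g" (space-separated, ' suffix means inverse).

g f g g f

  after g: (2 6 7 4 3)(5 8)
  after f: (1 5)(2 3)(6 8)
  after g: (1 8 7 4 3 6 5)
  after g: (1 5)(2 6 8 4)(3 7)
  after f: (1 6)(2 3 8 7 4)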